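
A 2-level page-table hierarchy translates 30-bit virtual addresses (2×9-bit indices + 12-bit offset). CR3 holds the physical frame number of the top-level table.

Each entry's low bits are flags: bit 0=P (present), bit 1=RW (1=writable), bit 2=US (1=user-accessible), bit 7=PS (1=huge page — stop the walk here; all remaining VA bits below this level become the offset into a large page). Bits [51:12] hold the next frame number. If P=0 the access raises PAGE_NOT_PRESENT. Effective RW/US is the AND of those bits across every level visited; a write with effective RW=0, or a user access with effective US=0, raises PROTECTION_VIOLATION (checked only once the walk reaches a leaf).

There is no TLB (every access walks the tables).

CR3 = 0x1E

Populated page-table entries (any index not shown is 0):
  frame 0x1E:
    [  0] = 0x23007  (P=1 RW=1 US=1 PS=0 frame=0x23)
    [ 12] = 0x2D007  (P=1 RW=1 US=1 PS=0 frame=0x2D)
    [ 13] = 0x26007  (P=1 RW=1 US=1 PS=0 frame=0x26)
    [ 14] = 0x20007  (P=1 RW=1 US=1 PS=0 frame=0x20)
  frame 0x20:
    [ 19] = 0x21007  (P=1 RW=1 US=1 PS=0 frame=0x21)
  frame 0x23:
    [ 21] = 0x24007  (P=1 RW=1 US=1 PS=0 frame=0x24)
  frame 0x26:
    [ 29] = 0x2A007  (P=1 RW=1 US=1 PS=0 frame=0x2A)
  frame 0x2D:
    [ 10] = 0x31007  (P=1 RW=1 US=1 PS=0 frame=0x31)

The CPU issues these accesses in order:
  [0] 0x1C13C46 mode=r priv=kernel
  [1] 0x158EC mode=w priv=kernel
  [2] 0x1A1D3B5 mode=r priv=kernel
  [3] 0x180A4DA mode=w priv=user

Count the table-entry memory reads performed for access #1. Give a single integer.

Per-access translation:
#0 VA=0x1C13C46 (r,kernel):
  lvl0: tbl 0x1E, slot 14 ⇒ 0x20007 (P1/RW1/US1/PS0)
  lvl1: tbl 0x20, slot 19 ⇒ 0x21007 (P1/RW1/US1/PS0)
  ✓ 0x21C46  — 2 lookups
#1 VA=0x158EC (w,kernel):
  lvl0: tbl 0x1E, slot 0 ⇒ 0x23007 (P1/RW1/US1/PS0)
  lvl1: tbl 0x23, slot 21 ⇒ 0x24007 (P1/RW1/US1/PS0)
  ✓ 0x248EC  — 2 lookups
#2 VA=0x1A1D3B5 (r,kernel):
  lvl0: tbl 0x1E, slot 13 ⇒ 0x26007 (P1/RW1/US1/PS0)
  lvl1: tbl 0x26, slot 29 ⇒ 0x2A007 (P1/RW1/US1/PS0)
  ✓ 0x2A3B5  — 2 lookups
#3 VA=0x180A4DA (w,user):
  lvl0: tbl 0x1E, slot 12 ⇒ 0x2D007 (P1/RW1/US1/PS0)
  lvl1: tbl 0x2D, slot 10 ⇒ 0x31007 (P1/RW1/US1/PS0)
  ✓ 0x314DA  — 2 lookups

Entries read for #1: 2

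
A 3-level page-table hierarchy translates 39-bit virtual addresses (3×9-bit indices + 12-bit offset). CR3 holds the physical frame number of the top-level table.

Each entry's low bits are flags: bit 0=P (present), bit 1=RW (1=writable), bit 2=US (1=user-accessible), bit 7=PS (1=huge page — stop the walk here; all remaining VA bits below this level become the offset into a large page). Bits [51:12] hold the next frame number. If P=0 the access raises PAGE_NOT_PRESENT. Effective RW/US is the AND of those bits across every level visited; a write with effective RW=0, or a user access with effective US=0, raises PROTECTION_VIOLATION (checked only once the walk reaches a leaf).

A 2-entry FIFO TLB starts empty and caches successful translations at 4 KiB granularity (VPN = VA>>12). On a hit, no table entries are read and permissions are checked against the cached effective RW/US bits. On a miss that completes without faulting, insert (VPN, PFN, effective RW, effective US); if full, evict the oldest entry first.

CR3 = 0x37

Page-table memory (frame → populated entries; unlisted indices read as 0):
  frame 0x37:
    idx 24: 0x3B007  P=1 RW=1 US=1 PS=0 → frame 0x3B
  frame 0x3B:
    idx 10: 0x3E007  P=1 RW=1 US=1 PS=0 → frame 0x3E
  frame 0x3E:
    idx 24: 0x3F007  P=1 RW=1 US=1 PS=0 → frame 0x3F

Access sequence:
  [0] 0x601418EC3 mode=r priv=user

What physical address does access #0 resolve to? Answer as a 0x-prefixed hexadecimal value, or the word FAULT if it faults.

Walk each access:
#0 VA=0x601418EC3 (r,user):
  [0] read 0x37 idx=24: raw=0x3B007 flags P=1 W=1 U=1 S=0
  [1] read 0x3B idx=10: raw=0x3E007 flags P=1 W=1 U=1 S=0
  [2] read 0x3E idx=24: raw=0x3F007 flags P=1 W=1 U=1 S=0
  ✓ 0x3FEC3  — 3 lookups

Access #0 PA: 0x3FEC3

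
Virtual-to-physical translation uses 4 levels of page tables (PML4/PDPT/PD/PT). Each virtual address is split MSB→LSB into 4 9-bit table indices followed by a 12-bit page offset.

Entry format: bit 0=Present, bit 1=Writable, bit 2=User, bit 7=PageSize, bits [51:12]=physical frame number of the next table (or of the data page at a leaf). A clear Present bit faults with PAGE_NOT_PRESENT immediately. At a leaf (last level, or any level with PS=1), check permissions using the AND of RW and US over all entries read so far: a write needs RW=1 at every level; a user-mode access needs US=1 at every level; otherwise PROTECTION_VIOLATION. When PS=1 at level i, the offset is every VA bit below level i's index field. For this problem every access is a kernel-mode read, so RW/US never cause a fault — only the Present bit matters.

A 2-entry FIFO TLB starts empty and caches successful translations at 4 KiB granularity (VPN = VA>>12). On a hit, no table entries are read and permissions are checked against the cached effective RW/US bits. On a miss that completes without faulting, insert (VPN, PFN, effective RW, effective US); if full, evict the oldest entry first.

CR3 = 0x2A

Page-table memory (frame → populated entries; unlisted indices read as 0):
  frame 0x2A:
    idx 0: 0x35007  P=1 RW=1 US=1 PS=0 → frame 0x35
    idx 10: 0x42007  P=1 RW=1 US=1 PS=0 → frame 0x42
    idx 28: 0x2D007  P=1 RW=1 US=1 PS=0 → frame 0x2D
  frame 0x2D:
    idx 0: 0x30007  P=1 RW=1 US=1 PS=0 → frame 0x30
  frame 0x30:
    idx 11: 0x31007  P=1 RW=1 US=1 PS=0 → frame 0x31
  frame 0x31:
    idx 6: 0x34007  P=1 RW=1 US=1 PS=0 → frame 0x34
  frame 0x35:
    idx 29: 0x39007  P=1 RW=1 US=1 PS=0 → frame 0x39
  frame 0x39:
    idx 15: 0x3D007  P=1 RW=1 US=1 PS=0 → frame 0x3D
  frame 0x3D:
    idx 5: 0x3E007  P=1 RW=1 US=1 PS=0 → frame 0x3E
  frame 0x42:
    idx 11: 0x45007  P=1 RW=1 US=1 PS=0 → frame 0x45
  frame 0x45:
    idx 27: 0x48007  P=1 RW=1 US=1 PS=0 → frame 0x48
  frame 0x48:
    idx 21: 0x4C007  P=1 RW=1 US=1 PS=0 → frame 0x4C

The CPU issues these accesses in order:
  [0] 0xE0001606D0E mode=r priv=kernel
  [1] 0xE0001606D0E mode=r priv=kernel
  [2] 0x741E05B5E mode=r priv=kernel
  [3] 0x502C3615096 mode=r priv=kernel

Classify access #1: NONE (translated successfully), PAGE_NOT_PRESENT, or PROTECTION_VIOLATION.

Trace:
#0 VA=0xE0001606D0E (r,kernel):
  L0 @0x2A[28] → 0x2D007  P=1,RW=1,US=1,PS=0
  L1 @0x2D[0] → 0x30007  P=1,RW=1,US=1,PS=0
  L2 @0x30[11] → 0x31007  P=1,RW=1,US=1,PS=0
  L3 @0x31[6] → 0x34007  P=1,RW=1,US=1,PS=0
  ✓ 0x34D0E  — 4 lookups
#1 VA=0xE0001606D0E (r,kernel):
  TLB hit vpn=0xE0001606 → PA=0x34D0E
#2 VA=0x741E05B5E (r,kernel):
  L0 @0x2A[0] → 0x35007  P=1,RW=1,US=1,PS=0
  L1 @0x35[29] → 0x39007  P=1,RW=1,US=1,PS=0
  L2 @0x39[15] → 0x3D007  P=1,RW=1,US=1,PS=0
  L3 @0x3D[5] → 0x3E007  P=1,RW=1,US=1,PS=0
  ✓ 0x3EB5E  — 4 lookups
#3 VA=0x502C3615096 (r,kernel):
  L0 @0x2A[10] → 0x42007  P=1,RW=1,US=1,PS=0
  L1 @0x42[11] → 0x45007  P=1,RW=1,US=1,PS=0
  L2 @0x45[27] → 0x48007  P=1,RW=1,US=1,PS=0
  L3 @0x48[21] → 0x4C007  P=1,RW=1,US=1,PS=0
  ✓ 0x4C096  — 4 lookups

Access #1 fault: NONE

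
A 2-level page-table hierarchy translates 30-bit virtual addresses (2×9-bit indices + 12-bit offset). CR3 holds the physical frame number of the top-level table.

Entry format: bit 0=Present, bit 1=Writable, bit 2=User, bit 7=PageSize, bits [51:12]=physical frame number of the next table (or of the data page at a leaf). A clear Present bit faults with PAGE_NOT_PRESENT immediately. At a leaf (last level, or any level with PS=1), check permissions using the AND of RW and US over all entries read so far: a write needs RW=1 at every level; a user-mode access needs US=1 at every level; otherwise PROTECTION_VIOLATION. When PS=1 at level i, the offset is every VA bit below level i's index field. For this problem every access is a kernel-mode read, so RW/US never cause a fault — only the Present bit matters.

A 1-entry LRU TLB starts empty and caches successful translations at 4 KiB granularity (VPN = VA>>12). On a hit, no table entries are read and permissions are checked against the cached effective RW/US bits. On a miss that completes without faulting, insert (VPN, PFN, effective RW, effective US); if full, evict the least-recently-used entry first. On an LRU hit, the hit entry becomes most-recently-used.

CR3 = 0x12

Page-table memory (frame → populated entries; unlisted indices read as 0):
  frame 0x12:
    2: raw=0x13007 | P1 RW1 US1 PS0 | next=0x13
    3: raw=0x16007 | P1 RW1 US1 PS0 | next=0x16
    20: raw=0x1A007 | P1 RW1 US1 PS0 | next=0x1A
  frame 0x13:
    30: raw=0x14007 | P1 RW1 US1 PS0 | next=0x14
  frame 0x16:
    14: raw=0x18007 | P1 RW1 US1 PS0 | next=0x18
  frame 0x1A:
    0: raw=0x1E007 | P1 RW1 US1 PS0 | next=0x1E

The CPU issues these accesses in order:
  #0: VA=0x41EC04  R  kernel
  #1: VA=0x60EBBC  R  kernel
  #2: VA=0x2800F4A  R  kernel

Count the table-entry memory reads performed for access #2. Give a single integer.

Per-access translation:
#0 VA=0x41EC04 (r,kernel):
  lvl0: tbl 0x12, slot 2 ⇒ 0x13007 (P1/RW1/US1/PS0)
  lvl1: tbl 0x13, slot 30 ⇒ 0x14007 (P1/RW1/US1/PS0)
  → PA=0x14C04  (2 entries read)
#1 VA=0x60EBBC (r,kernel):
  lvl0: tbl 0x12, slot 3 ⇒ 0x16007 (P1/RW1/US1/PS0)
  lvl1: tbl 0x16, slot 14 ⇒ 0x18007 (P1/RW1/US1/PS0)
  → PA=0x18BBC  (2 entries read)
#2 VA=0x2800F4A (r,kernel):
  lvl0: tbl 0x12, slot 20 ⇒ 0x1A007 (P1/RW1/US1/PS0)
  lvl1: tbl 0x1A, slot 0 ⇒ 0x1E007 (P1/RW1/US1/PS0)
  → PA=0x1EF4A  (2 entries read)

Entries read for #2: 2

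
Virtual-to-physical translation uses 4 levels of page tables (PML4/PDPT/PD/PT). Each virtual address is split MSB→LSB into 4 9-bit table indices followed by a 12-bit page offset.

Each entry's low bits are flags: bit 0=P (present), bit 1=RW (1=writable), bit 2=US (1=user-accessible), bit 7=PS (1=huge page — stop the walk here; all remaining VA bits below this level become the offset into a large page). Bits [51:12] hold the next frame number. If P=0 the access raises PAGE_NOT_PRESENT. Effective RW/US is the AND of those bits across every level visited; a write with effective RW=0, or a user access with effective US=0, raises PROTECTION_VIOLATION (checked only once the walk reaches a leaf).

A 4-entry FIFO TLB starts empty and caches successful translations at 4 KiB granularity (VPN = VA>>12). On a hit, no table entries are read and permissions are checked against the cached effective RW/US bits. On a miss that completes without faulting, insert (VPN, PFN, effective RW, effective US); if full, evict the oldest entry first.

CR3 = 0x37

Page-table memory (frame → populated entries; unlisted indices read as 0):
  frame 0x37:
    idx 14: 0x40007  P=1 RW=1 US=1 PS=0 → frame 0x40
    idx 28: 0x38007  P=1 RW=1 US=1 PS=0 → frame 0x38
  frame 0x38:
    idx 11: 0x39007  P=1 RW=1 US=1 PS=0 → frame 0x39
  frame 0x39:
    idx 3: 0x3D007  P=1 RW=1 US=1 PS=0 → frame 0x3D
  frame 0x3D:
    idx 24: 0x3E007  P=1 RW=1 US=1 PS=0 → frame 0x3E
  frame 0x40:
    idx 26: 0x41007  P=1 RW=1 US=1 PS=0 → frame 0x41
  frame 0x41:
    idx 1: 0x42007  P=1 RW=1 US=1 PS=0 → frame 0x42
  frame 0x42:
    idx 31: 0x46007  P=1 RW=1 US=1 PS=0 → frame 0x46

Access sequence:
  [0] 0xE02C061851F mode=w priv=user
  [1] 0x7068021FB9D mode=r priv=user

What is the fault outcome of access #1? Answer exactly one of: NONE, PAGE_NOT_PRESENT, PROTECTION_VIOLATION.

Walk each access:
#0 VA=0xE02C061851F (w,user):
  L0 @0x37[28] → 0x38007  P=1,RW=1,US=1,PS=0
  L1 @0x38[11] → 0x39007  P=1,RW=1,US=1,PS=0
  L2 @0x39[3] → 0x3D007  P=1,RW=1,US=1,PS=0
  L3 @0x3D[24] → 0x3E007  P=1,RW=1,US=1,PS=0
  → PA=0x3E51F  (4 entries read)
#1 VA=0x7068021FB9D (r,user):
  L0 @0x37[14] → 0x40007  P=1,RW=1,US=1,PS=0
  L1 @0x40[26] → 0x41007  P=1,RW=1,US=1,PS=0
  L2 @0x41[1] → 0x42007  P=1,RW=1,US=1,PS=0
  L3 @0x42[31] → 0x46007  P=1,RW=1,US=1,PS=0
  → PA=0x46B9D  (4 entries read)

Access #1 fault: NONE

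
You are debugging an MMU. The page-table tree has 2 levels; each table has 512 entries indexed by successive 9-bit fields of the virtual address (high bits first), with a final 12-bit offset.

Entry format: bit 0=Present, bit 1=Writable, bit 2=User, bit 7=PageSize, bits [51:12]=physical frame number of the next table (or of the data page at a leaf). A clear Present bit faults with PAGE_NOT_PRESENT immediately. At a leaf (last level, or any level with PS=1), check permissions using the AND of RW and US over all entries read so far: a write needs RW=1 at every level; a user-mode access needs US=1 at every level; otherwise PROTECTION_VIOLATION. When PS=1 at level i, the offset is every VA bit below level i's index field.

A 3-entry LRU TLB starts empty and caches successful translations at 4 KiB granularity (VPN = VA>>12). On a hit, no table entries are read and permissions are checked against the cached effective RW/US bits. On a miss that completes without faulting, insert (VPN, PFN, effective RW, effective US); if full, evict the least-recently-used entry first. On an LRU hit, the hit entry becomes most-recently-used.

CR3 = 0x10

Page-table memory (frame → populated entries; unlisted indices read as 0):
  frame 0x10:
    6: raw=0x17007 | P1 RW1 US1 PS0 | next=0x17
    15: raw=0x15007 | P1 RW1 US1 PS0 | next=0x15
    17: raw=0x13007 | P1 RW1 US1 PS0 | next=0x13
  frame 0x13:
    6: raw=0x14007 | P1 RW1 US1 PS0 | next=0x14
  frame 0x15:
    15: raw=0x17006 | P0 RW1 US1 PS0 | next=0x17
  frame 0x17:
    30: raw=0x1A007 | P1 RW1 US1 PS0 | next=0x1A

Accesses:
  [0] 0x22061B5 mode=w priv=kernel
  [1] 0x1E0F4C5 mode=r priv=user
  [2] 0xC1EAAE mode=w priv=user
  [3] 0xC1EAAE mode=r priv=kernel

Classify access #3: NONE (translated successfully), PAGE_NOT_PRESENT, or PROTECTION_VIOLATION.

Per-access translation:
#0 VA=0x22061B5 (w,kernel):
  lvl0: tbl 0x10, slot 17 ⇒ 0x13007 (P1/RW1/US1/PS0)
  lvl1: tbl 0x13, slot 6 ⇒ 0x14007 (P1/RW1/US1/PS0)
  ⇒ phys 0x141B5  [2 reads]
#1 VA=0x1E0F4C5 (r,user):
  lvl0: tbl 0x10, slot 15 ⇒ 0x15007 (P1/RW1/US1/PS0)
  lvl1: tbl 0x15, slot 15 ⇒ 0x17006 (P0/RW1/US1/PS0)
  ✗ PAGE_NOT_PRESENT  [2 reads]
#2 VA=0xC1EAAE (w,user):
  lvl0: tbl 0x10, slot 6 ⇒ 0x17007 (P1/RW1/US1/PS0)
  lvl1: tbl 0x17, slot 30 ⇒ 0x1A007 (P1/RW1/US1/PS0)
  ⇒ phys 0x1AAAE  [2 reads]
#3 VA=0xC1EAAE (r,kernel):
  TLB hit vpn=0xC1E → PA=0x1AAAE

Access #3 fault: NONE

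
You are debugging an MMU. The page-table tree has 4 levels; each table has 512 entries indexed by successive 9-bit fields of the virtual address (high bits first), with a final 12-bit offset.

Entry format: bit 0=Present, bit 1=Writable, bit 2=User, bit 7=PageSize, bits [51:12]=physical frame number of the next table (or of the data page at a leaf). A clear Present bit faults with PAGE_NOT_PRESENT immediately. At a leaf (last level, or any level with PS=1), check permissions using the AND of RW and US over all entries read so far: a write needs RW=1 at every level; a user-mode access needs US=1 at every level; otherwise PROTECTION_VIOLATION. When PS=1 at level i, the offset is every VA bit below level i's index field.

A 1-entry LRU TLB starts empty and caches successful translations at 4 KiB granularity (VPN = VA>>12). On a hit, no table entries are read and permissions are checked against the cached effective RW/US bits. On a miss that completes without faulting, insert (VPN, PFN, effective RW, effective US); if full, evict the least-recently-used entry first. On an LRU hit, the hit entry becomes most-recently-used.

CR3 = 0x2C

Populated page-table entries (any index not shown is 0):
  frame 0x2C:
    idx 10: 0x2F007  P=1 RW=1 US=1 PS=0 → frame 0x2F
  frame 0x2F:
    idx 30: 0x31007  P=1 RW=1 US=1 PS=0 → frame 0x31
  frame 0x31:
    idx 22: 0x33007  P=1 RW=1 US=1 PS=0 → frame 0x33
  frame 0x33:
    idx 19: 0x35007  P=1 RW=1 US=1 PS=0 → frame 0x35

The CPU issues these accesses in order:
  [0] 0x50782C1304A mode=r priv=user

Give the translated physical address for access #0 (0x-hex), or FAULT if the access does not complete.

Per-access translation:
#0 VA=0x50782C1304A (r,user):
  [0] read 0x2C idx=10: raw=0x2F007 flags P=1 W=1 U=1 S=0
  [1] read 0x2F idx=30: raw=0x31007 flags P=1 W=1 U=1 S=0
  [2] read 0x31 idx=22: raw=0x33007 flags P=1 W=1 U=1 S=0
  [3] read 0x33 idx=19: raw=0x35007 flags P=1 W=1 U=1 S=0
  → PA=0x3504A  (4 entries read)

Access #0 PA: 0x3504A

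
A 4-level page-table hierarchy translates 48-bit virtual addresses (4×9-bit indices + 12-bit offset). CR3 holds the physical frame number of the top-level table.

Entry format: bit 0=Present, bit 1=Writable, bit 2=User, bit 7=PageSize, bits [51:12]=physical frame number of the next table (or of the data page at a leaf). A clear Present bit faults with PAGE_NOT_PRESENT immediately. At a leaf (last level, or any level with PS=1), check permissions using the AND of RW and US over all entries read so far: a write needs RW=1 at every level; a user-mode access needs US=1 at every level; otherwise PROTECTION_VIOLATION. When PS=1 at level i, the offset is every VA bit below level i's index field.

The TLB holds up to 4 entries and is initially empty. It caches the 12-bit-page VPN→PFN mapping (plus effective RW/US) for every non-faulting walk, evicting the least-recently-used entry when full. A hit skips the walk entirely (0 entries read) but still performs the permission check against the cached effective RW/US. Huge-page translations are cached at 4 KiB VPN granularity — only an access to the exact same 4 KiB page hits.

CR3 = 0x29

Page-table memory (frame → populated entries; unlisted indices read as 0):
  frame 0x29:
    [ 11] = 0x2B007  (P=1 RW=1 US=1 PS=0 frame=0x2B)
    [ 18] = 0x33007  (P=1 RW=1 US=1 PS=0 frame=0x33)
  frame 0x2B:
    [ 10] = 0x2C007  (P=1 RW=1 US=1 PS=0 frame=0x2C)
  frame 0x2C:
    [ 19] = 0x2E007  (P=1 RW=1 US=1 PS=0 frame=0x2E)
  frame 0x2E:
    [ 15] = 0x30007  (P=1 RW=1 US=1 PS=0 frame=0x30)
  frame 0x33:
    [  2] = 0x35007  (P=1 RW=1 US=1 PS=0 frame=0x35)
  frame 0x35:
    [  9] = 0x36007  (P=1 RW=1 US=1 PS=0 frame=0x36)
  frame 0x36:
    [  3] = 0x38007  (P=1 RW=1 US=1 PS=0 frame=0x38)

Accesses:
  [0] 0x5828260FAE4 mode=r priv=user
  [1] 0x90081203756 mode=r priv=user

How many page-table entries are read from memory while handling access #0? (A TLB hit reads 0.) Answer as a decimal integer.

Walk each access:
#0 VA=0x5828260FAE4 (r,user):
  lvl0: tbl 0x29, slot 11 ⇒ 0x2B007 (P1/RW1/US1/PS0)
  lvl1: tbl 0x2B, slot 10 ⇒ 0x2C007 (P1/RW1/US1/PS0)
  lvl2: tbl 0x2C, slot 19 ⇒ 0x2E007 (P1/RW1/US1/PS0)
  lvl3: tbl 0x2E, slot 15 ⇒ 0x30007 (P1/RW1/US1/PS0)
  ✓ 0x30AE4  — 4 lookups
#1 VA=0x90081203756 (r,user):
  lvl0: tbl 0x29, slot 18 ⇒ 0x33007 (P1/RW1/US1/PS0)
  lvl1: tbl 0x33, slot 2 ⇒ 0x35007 (P1/RW1/US1/PS0)
  lvl2: tbl 0x35, slot 9 ⇒ 0x36007 (P1/RW1/US1/PS0)
  lvl3: tbl 0x36, slot 3 ⇒ 0x38007 (P1/RW1/US1/PS0)
  ✓ 0x38756  — 4 lookups

Entries read for #0: 4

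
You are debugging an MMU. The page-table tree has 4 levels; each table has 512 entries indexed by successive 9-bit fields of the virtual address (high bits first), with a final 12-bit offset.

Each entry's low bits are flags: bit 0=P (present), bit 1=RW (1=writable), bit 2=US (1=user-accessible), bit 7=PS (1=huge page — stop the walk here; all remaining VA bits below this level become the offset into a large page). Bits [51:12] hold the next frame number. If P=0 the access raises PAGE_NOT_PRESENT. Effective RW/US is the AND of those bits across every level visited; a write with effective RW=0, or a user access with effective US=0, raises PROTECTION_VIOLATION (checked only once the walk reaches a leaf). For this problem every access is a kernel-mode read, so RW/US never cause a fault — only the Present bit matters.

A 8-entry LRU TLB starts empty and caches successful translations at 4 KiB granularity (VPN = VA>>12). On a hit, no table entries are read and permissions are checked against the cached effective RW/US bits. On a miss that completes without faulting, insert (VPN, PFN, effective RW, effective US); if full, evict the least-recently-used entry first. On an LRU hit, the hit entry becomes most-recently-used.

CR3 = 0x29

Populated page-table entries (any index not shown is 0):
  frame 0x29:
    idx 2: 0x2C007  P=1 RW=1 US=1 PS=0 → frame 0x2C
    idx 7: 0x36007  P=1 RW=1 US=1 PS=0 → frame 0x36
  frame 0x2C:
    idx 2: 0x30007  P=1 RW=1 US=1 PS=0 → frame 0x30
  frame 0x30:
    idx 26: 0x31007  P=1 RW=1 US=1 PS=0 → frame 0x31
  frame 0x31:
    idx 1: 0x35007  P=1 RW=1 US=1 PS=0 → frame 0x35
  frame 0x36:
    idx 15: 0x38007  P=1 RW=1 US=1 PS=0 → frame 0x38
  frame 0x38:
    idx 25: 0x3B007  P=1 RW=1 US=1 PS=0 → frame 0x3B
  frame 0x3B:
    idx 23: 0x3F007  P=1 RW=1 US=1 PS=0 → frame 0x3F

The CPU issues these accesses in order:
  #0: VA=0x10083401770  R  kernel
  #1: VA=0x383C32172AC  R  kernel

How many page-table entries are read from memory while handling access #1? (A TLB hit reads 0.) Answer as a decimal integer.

Trace:
#0 VA=0x10083401770 (r,kernel):
  [0] read 0x29 idx=2: raw=0x2C007 flags P=1 W=1 U=1 S=0
  [1] read 0x2C idx=2: raw=0x30007 flags P=1 W=1 U=1 S=0
  [2] read 0x30 idx=26: raw=0x31007 flags P=1 W=1 U=1 S=0
  [3] read 0x31 idx=1: raw=0x35007 flags P=1 W=1 U=1 S=0
  ⇒ phys 0x35770  [4 reads]
#1 VA=0x383C32172AC (r,kernel):
  [0] read 0x29 idx=7: raw=0x36007 flags P=1 W=1 U=1 S=0
  [1] read 0x36 idx=15: raw=0x38007 flags P=1 W=1 U=1 S=0
  [2] read 0x38 idx=25: raw=0x3B007 flags P=1 W=1 U=1 S=0
  [3] read 0x3B idx=23: raw=0x3F007 flags P=1 W=1 U=1 S=0
  ⇒ phys 0x3F2AC  [4 reads]

Entries read for #1: 4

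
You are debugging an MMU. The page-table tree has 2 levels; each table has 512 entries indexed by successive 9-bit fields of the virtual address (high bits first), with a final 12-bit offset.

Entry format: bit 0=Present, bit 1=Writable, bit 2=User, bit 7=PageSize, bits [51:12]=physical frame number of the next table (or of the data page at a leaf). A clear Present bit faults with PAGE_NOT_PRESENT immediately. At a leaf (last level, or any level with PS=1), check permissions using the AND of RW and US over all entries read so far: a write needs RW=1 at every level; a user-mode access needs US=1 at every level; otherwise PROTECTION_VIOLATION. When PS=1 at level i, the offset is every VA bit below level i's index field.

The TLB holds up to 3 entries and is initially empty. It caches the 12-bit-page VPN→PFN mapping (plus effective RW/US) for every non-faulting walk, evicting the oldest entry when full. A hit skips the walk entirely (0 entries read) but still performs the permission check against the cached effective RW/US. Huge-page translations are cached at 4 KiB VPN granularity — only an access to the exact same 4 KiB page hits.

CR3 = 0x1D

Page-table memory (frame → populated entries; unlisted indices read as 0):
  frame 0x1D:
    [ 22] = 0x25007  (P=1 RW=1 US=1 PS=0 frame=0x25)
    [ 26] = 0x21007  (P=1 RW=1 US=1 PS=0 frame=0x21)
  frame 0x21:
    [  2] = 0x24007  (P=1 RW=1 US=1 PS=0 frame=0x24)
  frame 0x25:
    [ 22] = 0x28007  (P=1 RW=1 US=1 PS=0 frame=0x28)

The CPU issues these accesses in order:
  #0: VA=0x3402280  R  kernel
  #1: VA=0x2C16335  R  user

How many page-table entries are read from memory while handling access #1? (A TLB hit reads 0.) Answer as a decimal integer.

Walk each access:
#0 VA=0x3402280 (r,kernel):
  L0 @0x1D[26] → 0x21007  P=1,RW=1,US=1,PS=0
  L1 @0x21[2] → 0x24007  P=1,RW=1,US=1,PS=0
  ⇒ phys 0x24280  [2 reads]
#1 VA=0x2C16335 (r,user):
  L0 @0x1D[22] → 0x25007  P=1,RW=1,US=1,PS=0
  L1 @0x25[22] → 0x28007  P=1,RW=1,US=1,PS=0
  ⇒ phys 0x28335  [2 reads]

Entries read for #1: 2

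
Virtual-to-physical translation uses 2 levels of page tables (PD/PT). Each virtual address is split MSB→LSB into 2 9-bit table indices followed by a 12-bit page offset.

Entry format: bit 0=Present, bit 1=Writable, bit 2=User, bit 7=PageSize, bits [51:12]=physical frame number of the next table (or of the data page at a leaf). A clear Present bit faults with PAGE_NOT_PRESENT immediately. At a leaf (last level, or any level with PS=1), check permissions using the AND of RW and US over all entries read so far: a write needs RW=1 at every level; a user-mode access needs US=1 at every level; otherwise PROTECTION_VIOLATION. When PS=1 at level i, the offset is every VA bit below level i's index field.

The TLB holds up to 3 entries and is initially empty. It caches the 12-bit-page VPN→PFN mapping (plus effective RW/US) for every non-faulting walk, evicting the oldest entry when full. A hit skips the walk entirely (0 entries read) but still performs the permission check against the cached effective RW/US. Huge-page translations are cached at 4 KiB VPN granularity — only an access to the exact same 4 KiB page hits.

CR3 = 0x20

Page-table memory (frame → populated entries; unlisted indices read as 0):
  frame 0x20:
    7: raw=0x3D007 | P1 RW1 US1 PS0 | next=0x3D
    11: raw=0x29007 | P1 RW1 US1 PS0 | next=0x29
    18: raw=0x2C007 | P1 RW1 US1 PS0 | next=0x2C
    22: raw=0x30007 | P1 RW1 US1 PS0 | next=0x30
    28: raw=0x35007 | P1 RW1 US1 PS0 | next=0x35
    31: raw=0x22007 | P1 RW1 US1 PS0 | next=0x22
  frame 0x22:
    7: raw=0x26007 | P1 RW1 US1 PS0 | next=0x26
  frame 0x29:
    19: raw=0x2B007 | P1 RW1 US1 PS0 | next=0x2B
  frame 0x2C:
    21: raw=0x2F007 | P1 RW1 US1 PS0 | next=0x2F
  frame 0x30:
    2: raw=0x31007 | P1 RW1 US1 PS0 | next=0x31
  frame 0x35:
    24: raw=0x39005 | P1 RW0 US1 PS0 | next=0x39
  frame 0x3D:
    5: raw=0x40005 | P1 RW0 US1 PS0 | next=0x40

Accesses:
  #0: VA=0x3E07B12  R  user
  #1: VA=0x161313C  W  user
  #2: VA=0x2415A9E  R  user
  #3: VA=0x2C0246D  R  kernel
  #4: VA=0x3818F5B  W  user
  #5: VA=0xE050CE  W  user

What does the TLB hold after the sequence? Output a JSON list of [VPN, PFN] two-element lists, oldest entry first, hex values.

Per-access translation:
#0 VA=0x3E07B12 (r,user):
  L0 @0x20[31] → 0x22007  P=1,RW=1,US=1,PS=0
  L1 @0x22[7] → 0x26007  P=1,RW=1,US=1,PS=0
  ✓ 0x26B12  — 2 lookups
#1 VA=0x161313C (w,user):
  L0 @0x20[11] → 0x29007  P=1,RW=1,US=1,PS=0
  L1 @0x29[19] → 0x2B007  P=1,RW=1,US=1,PS=0
  ✓ 0x2B13C  — 2 lookups
#2 VA=0x2415A9E (r,user):
  L0 @0x20[18] → 0x2C007  P=1,RW=1,US=1,PS=0
  L1 @0x2C[21] → 0x2F007  P=1,RW=1,US=1,PS=0
  ✓ 0x2FA9E  — 2 lookups
#3 VA=0x2C0246D (r,kernel):
  L0 @0x20[22] → 0x30007  P=1,RW=1,US=1,PS=0
  L1 @0x30[2] → 0x31007  P=1,RW=1,US=1,PS=0
  ✓ 0x3146D  — 2 lookups
#4 VA=0x3818F5B (w,user):
  L0 @0x20[28] → 0x35007  P=1,RW=1,US=1,PS=0
  L1 @0x35[24] → 0x39005  P=1,RW=0,US=1,PS=0
  ✗ PROTECTION_VIOLATION  [2 reads]
#5 VA=0xE050CE (w,user):
  L0 @0x20[7] → 0x3D007  P=1,RW=1,US=1,PS=0
  L1 @0x3D[5] → 0x40005  P=1,RW=0,US=1,PS=0
  ✗ PROTECTION_VIOLATION  [2 reads]

TLB: [["0x1613", "0x2B"], ["0x2415", "0x2F"], ["0x2C02", "0x31"]]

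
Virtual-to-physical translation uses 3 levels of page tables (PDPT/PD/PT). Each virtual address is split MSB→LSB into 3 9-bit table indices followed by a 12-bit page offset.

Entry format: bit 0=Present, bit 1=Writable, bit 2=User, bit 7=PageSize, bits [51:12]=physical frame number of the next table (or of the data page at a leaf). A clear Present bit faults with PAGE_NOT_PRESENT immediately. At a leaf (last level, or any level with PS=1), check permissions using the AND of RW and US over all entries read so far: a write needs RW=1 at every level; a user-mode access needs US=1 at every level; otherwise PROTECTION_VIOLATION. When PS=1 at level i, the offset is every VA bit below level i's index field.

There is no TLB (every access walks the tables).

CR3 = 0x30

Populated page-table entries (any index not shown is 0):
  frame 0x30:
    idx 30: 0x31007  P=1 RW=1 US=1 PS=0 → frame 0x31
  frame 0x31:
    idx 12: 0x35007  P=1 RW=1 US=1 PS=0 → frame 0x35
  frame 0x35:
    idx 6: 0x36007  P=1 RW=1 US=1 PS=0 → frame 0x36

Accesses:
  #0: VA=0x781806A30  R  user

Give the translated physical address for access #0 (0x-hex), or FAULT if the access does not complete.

Per-access translation:
#0 VA=0x781806A30 (r,user):
  [0] read 0x30 idx=30: raw=0x31007 flags P=1 W=1 U=1 S=0
  [1] read 0x31 idx=12: raw=0x35007 flags P=1 W=1 U=1 S=0
  [2] read 0x35 idx=6: raw=0x36007 flags P=1 W=1 U=1 S=0
  ⇒ phys 0x36A30  [3 reads]

Access #0 PA: 0x36A30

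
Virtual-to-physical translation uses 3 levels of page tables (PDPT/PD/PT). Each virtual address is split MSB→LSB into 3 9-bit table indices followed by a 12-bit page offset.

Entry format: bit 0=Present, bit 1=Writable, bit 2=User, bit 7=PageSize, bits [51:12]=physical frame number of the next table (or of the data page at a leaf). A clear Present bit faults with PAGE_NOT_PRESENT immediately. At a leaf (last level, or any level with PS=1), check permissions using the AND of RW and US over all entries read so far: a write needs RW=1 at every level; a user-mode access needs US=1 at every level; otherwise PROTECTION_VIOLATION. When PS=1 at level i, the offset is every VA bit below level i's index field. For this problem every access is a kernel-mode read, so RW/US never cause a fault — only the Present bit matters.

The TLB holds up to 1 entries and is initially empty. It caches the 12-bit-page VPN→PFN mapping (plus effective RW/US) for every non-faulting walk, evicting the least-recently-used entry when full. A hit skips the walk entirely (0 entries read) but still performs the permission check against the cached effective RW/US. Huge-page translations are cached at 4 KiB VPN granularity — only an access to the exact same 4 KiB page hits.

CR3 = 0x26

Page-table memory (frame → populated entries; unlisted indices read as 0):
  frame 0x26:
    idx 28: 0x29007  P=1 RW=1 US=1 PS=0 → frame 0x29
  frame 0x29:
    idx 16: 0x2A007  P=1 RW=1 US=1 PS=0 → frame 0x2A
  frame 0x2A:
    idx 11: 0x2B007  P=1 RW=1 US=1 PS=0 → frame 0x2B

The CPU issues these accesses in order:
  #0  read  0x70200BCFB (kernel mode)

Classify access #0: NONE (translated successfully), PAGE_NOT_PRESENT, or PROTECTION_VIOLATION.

Trace:
#0 VA=0x70200BCFB (r,kernel):
  lvl0: tbl 0x26, slot 28 ⇒ 0x29007 (P1/RW1/US1/PS0)
  lvl1: tbl 0x29, slot 16 ⇒ 0x2A007 (P1/RW1/US1/PS0)
  lvl2: tbl 0x2A, slot 11 ⇒ 0x2B007 (P1/RW1/US1/PS0)
  ✓ 0x2BCFB  — 3 lookups

Access #0 fault: NONE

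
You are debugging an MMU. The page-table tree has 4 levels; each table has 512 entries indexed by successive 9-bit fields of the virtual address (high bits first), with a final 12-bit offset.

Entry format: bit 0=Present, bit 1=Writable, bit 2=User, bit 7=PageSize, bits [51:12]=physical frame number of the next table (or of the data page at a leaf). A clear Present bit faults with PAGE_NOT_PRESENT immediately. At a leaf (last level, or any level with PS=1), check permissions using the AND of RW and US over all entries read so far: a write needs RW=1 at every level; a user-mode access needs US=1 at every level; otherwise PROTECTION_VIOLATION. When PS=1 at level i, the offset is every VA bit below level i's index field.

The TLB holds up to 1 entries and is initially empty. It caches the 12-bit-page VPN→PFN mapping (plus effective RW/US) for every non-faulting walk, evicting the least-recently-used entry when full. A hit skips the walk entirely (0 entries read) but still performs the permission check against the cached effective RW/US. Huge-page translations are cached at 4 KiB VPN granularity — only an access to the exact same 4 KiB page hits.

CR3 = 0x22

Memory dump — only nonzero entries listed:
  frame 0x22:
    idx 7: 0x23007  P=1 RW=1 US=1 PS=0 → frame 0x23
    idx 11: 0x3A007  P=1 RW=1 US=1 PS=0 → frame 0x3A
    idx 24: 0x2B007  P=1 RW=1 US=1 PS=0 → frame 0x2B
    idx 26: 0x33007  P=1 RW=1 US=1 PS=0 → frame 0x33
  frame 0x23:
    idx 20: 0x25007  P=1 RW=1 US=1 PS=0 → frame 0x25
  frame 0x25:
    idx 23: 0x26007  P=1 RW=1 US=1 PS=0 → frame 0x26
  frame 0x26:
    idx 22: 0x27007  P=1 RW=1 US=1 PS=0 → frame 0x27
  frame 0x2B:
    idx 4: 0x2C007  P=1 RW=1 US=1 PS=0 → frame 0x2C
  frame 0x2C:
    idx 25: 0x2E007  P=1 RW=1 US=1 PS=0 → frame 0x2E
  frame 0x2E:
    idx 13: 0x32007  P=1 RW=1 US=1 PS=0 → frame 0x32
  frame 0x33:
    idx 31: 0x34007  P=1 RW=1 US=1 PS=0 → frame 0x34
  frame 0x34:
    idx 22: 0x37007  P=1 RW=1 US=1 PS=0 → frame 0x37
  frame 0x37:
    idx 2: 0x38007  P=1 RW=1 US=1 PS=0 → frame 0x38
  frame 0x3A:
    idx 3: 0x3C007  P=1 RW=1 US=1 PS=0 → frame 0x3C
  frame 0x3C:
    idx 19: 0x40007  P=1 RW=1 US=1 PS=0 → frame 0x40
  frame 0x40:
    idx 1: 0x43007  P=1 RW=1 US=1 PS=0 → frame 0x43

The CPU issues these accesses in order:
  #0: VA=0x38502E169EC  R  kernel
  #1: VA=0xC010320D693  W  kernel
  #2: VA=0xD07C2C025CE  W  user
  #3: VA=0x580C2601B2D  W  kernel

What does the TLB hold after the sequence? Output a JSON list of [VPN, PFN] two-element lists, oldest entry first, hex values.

Trace:
#0 VA=0x38502E169EC (r,kernel):
  L0 @0x22[7] → 0x23007  P=1,RW=1,US=1,PS=0
  L1 @0x23[20] → 0x25007  P=1,RW=1,US=1,PS=0
  L2 @0x25[23] → 0x26007  P=1,RW=1,US=1,PS=0
  L3 @0x26[22] → 0x27007  P=1,RW=1,US=1,PS=0
  → PA=0x279EC  (4 entries read)
#1 VA=0xC010320D693 (w,kernel):
  L0 @0x22[24] → 0x2B007  P=1,RW=1,US=1,PS=0
  L1 @0x2B[4] → 0x2C007  P=1,RW=1,US=1,PS=0
  L2 @0x2C[25] → 0x2E007  P=1,RW=1,US=1,PS=0
  L3 @0x2E[13] → 0x32007  P=1,RW=1,US=1,PS=0
  → PA=0x32693  (4 entries read)
#2 VA=0xD07C2C025CE (w,user):
  L0 @0x22[26] → 0x33007  P=1,RW=1,US=1,PS=0
  L1 @0x33[31] → 0x34007  P=1,RW=1,US=1,PS=0
  L2 @0x34[22] → 0x37007  P=1,RW=1,US=1,PS=0
  L3 @0x37[2] → 0x38007  P=1,RW=1,US=1,PS=0
  → PA=0x385CE  (4 entries read)
#3 VA=0x580C2601B2D (w,kernel):
  L0 @0x22[11] → 0x3A007  P=1,RW=1,US=1,PS=0
  L1 @0x3A[3] → 0x3C007  P=1,RW=1,US=1,PS=0
  L2 @0x3C[19] → 0x40007  P=1,RW=1,US=1,PS=0
  L3 @0x40[1] → 0x43007  P=1,RW=1,US=1,PS=0
  → PA=0x43B2D  (4 entries read)

TLB: [["0x580C2601", "0x43"]]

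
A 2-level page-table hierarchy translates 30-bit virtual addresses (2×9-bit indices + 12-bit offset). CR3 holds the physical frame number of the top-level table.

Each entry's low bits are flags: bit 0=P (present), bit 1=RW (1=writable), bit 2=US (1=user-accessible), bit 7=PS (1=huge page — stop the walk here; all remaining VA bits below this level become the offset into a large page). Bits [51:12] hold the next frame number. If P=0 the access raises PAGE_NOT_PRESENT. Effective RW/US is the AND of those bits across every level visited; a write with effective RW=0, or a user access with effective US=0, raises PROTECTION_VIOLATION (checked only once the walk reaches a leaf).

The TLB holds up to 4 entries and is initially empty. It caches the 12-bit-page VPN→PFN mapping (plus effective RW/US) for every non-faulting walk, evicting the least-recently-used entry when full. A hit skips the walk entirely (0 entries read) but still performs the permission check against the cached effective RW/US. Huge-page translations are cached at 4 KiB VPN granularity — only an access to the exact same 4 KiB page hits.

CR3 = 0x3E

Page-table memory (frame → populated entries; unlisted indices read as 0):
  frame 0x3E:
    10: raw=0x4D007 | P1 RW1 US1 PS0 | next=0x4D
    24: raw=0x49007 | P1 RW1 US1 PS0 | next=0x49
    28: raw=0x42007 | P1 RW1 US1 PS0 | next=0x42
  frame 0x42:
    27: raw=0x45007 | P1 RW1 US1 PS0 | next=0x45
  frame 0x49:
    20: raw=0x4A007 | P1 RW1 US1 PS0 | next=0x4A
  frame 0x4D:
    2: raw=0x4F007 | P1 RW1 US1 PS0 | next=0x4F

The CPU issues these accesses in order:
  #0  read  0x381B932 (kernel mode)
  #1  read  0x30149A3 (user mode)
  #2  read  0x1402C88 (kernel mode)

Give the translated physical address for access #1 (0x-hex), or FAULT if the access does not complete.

Trace:
#0 VA=0x381B932 (r,kernel):
  L0: frame=0x3E idx=28 entry=0x42007 [P=1 RW=1 US=1 PS=0]
  L1: frame=0x42 idx=27 entry=0x45007 [P=1 RW=1 US=1 PS=0]
  → PA=0x45932  (2 entries read)
#1 VA=0x30149A3 (r,user):
  L0: frame=0x3E idx=24 entry=0x49007 [P=1 RW=1 US=1 PS=0]
  L1: frame=0x49 idx=20 entry=0x4A007 [P=1 RW=1 US=1 PS=0]
  → PA=0x4A9A3  (2 entries read)
#2 VA=0x1402C88 (r,kernel):
  L0: frame=0x3E idx=10 entry=0x4D007 [P=1 RW=1 US=1 PS=0]
  L1: frame=0x4D idx=2 entry=0x4F007 [P=1 RW=1 US=1 PS=0]
  → PA=0x4FC88  (2 entries read)

Access #1 PA: 0x4A9A3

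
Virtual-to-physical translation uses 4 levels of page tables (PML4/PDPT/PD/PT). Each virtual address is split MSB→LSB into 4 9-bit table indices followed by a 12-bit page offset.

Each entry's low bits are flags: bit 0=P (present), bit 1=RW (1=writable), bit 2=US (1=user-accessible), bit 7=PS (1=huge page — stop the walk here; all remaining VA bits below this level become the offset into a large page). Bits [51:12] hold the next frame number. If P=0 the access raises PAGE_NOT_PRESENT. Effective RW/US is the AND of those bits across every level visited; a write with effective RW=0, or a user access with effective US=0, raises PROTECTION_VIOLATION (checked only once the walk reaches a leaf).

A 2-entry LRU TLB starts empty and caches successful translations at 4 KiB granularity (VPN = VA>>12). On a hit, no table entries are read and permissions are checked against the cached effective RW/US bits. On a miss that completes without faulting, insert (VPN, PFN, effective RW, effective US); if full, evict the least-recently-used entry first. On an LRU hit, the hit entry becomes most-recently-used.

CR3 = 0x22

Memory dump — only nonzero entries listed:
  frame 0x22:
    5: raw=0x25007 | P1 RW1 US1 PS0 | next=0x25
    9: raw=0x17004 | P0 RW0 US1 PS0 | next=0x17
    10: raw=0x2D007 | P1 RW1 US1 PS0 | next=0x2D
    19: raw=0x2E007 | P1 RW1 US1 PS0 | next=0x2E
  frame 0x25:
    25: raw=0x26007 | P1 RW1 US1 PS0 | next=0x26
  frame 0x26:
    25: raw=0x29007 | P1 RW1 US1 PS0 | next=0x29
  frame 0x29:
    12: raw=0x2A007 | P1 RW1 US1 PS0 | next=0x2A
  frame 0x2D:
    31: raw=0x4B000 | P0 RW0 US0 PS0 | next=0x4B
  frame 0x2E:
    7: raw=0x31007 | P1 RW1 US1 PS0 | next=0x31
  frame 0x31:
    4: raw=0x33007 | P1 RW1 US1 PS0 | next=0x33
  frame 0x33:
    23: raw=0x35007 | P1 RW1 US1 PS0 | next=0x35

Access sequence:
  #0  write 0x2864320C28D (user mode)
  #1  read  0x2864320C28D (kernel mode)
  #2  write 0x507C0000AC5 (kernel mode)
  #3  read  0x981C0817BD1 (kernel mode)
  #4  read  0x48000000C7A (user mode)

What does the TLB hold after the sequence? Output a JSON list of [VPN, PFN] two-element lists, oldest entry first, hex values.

Trace:
#0 VA=0x2864320C28D (w,user):
  [0] read 0x22 idx=5: raw=0x25007 flags P=1 W=1 U=1 S=0
  [1] read 0x25 idx=25: raw=0x26007 flags P=1 W=1 U=1 S=0
  [2] read 0x26 idx=25: raw=0x29007 flags P=1 W=1 U=1 S=0
  [3] read 0x29 idx=12: raw=0x2A007 flags P=1 W=1 U=1 S=0
  → PA=0x2A28D  (4 entries read)
#1 VA=0x2864320C28D (r,kernel):
  TLB hit vpn=0x2864320C → PA=0x2A28D
#2 VA=0x507C0000AC5 (w,kernel):
  [0] read 0x22 idx=10: raw=0x2D007 flags P=1 W=1 U=1 S=0
  [1] read 0x2D idx=31: raw=0x4B000 flags P=0 W=0 U=0 S=0
  → PAGE_NOT_PRESENT  (2 entries read)
#3 VA=0x981C0817BD1 (r,kernel):
  [0] read 0x22 idx=19: raw=0x2E007 flags P=1 W=1 U=1 S=0
  [1] read 0x2E idx=7: raw=0x31007 flags P=1 W=1 U=1 S=0
  [2] read 0x31 idx=4: raw=0x33007 flags P=1 W=1 U=1 S=0
  [3] read 0x33 idx=23: raw=0x35007 flags P=1 W=1 U=1 S=0
  → PA=0x35BD1  (4 entries read)
#4 VA=0x48000000C7A (r,user):
  [0] read 0x22 idx=9: raw=0x17004 flags P=0 W=0 U=1 S=0
  → PAGE_NOT_PRESENT  (1 entries read)

TLB: [["0x2864320C", "0x2A"], ["0x981C0817", "0x35"]]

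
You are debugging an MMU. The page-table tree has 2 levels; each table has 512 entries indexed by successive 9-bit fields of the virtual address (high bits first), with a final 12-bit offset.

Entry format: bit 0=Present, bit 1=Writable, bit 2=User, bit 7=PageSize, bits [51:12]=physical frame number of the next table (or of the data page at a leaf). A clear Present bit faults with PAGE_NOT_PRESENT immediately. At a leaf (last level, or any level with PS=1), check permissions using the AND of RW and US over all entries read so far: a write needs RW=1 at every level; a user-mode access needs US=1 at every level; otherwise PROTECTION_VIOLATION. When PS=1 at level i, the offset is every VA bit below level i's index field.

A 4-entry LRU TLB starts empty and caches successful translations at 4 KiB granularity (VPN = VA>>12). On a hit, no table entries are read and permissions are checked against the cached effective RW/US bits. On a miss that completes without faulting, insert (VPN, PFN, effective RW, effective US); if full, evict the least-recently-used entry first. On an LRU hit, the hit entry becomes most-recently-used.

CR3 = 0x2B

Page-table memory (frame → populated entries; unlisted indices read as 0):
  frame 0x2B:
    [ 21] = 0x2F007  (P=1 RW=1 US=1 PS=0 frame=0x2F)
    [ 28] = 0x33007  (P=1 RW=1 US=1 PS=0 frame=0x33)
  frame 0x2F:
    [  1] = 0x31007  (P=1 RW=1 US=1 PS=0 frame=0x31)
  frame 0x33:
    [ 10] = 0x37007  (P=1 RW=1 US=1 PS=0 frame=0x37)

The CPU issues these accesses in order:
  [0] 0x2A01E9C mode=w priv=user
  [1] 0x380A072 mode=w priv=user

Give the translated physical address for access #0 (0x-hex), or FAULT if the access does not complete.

Walk each access:
#0 VA=0x2A01E9C (w,user):
  lvl0: tbl 0x2B, slot 21 ⇒ 0x2F007 (P1/RW1/US1/PS0)
  lvl1: tbl 0x2F, slot 1 ⇒ 0x31007 (P1/RW1/US1/PS0)
  → PA=0x31E9C  (2 entries read)
#1 VA=0x380A072 (w,user):
  lvl0: tbl 0x2B, slot 28 ⇒ 0x33007 (P1/RW1/US1/PS0)
  lvl1: tbl 0x33, slot 10 ⇒ 0x37007 (P1/RW1/US1/PS0)
  → PA=0x37072  (2 entries read)

Access #0 PA: 0x31E9C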